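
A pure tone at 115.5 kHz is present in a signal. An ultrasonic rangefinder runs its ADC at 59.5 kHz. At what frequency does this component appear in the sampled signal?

115.5 kHz mod fs = 56 kHz.
56 kHz > fs/2 = 29.75 kHz, folds to fs − 56 kHz = 3.5 kHz.

3.5 kHz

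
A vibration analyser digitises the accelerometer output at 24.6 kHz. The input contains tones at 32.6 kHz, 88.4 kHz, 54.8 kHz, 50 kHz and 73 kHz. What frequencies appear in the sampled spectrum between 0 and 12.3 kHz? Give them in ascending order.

0.8 kHz, 5.6 kHz, 8 kHz, 10 kHz

fs/2 = 12.3 kHz.
32.6 kHz mod fs = 8 kHz.
8 kHz ≤ fs/2 = 12.3 kHz, appears at 8 kHz.
88.4 kHz mod fs = 14.6 kHz.
14.6 kHz > fs/2 = 12.3 kHz, folds to fs − 14.6 kHz = 10 kHz.
54.8 kHz mod fs = 5.6 kHz.
5.6 kHz ≤ fs/2 = 12.3 kHz, appears at 5.6 kHz.
50 kHz mod fs = 0.8 kHz.
0.8 kHz ≤ fs/2 = 12.3 kHz, appears at 0.8 kHz.
73 kHz mod fs = 23.8 kHz.
23.8 kHz > fs/2 = 12.3 kHz, folds to fs − 23.8 kHz = 0.8 kHz.
Distinct values: {0.8 kHz, 5.6 kHz, 8 kHz, 10 kHz}.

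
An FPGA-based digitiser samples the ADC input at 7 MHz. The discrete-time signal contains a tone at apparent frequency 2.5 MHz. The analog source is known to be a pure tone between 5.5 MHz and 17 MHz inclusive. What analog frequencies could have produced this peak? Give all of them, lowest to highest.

Frequencies that alias to 2.5 MHz are k·fs ± 2.5 MHz for integer k ≥ 0.
k=0: 2.5 MHz.
k=1: 4.5 MHz, 9.5 MHz.
k=2: 11.5 MHz, 16.5 MHz.
k=3: 18.5 MHz, 23.5 MHz.
Within [5.5 MHz, 17 MHz]: 9.5 MHz, 11.5 MHz, 16.5 MHz.

9.5 MHz, 11.5 MHz, 16.5 MHz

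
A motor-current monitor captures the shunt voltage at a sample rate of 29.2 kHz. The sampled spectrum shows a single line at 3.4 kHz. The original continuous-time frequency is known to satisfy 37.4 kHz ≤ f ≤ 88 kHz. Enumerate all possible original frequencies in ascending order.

Frequencies that alias to 3.4 kHz are k·fs ± 3.4 kHz for integer k ≥ 0.
k=0: 3.4 kHz.
k=1: 25.8 kHz, 32.6 kHz.
k=2: 55 kHz, 61.8 kHz.
k=3: 84.2 kHz, 91 kHz.
k=4: 113.4 kHz, 120.2 kHz.
Within [37.4 kHz, 88 kHz]: 55 kHz, 61.8 kHz, 84.2 kHz.

55 kHz, 61.8 kHz, 84.2 kHz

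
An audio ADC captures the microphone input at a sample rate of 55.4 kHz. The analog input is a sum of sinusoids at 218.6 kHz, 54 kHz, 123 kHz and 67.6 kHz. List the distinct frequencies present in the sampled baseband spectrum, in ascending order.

fs/2 = 27.7 kHz.
218.6 kHz mod fs = 52.4 kHz.
52.4 kHz > fs/2 = 27.7 kHz, folds to fs − 52.4 kHz = 3 kHz.
54 kHz > fs/2 = 27.7 kHz, folds to fs − 54 kHz = 1.4 kHz.
123 kHz mod fs = 12.2 kHz.
12.2 kHz ≤ fs/2 = 27.7 kHz, appears at 12.2 kHz.
67.6 kHz mod fs = 12.2 kHz.
12.2 kHz ≤ fs/2 = 27.7 kHz, appears at 12.2 kHz.
Distinct values: {1.4 kHz, 3 kHz, 12.2 kHz}.

1.4 kHz, 3 kHz, 12.2 kHz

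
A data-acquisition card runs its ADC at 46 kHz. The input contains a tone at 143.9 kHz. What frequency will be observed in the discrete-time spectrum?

5.9 kHz

143.9 kHz mod fs = 5.9 kHz.
5.9 kHz ≤ fs/2 = 23 kHz, appears at 5.9 kHz.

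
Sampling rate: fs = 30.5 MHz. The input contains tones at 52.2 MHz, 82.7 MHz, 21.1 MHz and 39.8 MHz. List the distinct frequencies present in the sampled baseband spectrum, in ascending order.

fs/2 = 15.25 MHz.
52.2 MHz mod fs = 21.7 MHz.
21.7 MHz > fs/2 = 15.25 MHz, folds to fs − 21.7 MHz = 8.8 MHz.
82.7 MHz mod fs = 21.7 MHz.
21.7 MHz > fs/2 = 15.25 MHz, folds to fs − 21.7 MHz = 8.8 MHz.
21.1 MHz > fs/2 = 15.25 MHz, folds to fs − 21.1 MHz = 9.4 MHz.
39.8 MHz mod fs = 9.3 MHz.
9.3 MHz ≤ fs/2 = 15.25 MHz, appears at 9.3 MHz.
Distinct values: {8.8 MHz, 9.3 MHz, 9.4 MHz}.

8.8 MHz, 9.3 MHz, 9.4 MHz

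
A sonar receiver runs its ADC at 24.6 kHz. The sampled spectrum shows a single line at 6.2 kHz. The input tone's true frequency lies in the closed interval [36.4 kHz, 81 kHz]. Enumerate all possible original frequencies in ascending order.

43 kHz, 55.4 kHz, 67.6 kHz, 80 kHz

Frequencies that alias to 6.2 kHz are k·fs ± 6.2 kHz for integer k ≥ 0.
k=0: 6.2 kHz.
k=1: 18.4 kHz, 30.8 kHz.
k=2: 43 kHz, 55.4 kHz.
k=3: 67.6 kHz, 80 kHz.
k=4: 92.2 kHz, 104.6 kHz.
Within [36.4 kHz, 81 kHz]: 43 kHz, 55.4 kHz, 67.6 kHz, 80 kHz.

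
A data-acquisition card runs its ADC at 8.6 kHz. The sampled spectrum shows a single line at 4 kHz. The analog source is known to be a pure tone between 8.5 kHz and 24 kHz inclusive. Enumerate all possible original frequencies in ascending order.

Frequencies that alias to 4 kHz are k·fs ± 4 kHz for integer k ≥ 0.
k=0: 4 kHz.
k=1: 4.6 kHz, 12.6 kHz.
k=2: 13.2 kHz, 21.2 kHz.
k=3: 21.8 kHz, 29.8 kHz.
k=4: 30.4 kHz, 38.4 kHz.
Within [8.5 kHz, 24 kHz]: 12.6 kHz, 13.2 kHz, 21.2 kHz, 21.8 kHz.

12.6 kHz, 13.2 kHz, 21.2 kHz, 21.8 kHz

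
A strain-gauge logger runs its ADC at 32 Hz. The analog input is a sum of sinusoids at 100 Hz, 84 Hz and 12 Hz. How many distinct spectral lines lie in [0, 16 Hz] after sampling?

2

fs/2 = 16 Hz.
100 Hz mod fs = 4 Hz.
4 Hz ≤ fs/2 = 16 Hz, appears at 4 Hz.
84 Hz mod fs = 20 Hz.
20 Hz > fs/2 = 16 Hz, folds to fs − 20 Hz = 12 Hz.
12 Hz ≤ fs/2 = 16 Hz, passes unchanged.
Distinct values: {4 Hz, 12 Hz} → 2.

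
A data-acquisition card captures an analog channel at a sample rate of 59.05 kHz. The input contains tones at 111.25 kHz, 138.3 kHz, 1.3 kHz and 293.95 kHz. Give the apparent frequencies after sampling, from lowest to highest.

fs/2 = 29.525 kHz.
111.25 kHz mod fs = 52.2 kHz.
52.2 kHz > fs/2 = 29.525 kHz, folds to fs − 52.2 kHz = 6.85 kHz.
138.3 kHz mod fs = 20.2 kHz.
20.2 kHz ≤ fs/2 = 29.525 kHz, appears at 20.2 kHz.
1.3 kHz ≤ fs/2 = 29.525 kHz, passes unchanged.
293.95 kHz mod fs = 57.75 kHz.
57.75 kHz > fs/2 = 29.525 kHz, folds to fs − 57.75 kHz = 1.3 kHz.
Distinct values: {1.3 kHz, 6.85 kHz, 20.2 kHz}.

1.3 kHz, 6.85 kHz, 20.2 kHz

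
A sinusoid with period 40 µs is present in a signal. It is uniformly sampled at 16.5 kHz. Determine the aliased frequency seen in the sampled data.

T = 40 µs → f = 1/T = 25 kHz.
25 kHz mod fs = 8.5 kHz.
8.5 kHz > fs/2 = 8.25 kHz, folds to fs − 8.5 kHz = 8 kHz.

8 kHz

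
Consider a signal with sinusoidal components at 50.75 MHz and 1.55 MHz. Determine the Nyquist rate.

101.5 MHz

Highest-frequency component: 50.75 MHz.
Nyquist rate = 2 × 50.75 MHz = 101.5 MHz.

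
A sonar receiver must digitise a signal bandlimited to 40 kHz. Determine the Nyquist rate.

Nyquist rate = 2 × 40 kHz = 80 kHz.

80 kHz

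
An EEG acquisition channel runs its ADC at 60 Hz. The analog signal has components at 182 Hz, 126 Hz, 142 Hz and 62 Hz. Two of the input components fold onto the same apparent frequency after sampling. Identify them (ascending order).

fs/2 = 30 Hz.
182 Hz mod fs = 2 Hz.
2 Hz ≤ fs/2 = 30 Hz, appears at 2 Hz.
126 Hz mod fs = 6 Hz.
6 Hz ≤ fs/2 = 30 Hz, appears at 6 Hz.
142 Hz mod fs = 22 Hz.
22 Hz ≤ fs/2 = 30 Hz, appears at 22 Hz.
62 Hz mod fs = 2 Hz.
2 Hz ≤ fs/2 = 30 Hz, appears at 2 Hz.
62 Hz and 182 Hz both map to 2 Hz.

62 Hz, 182 Hz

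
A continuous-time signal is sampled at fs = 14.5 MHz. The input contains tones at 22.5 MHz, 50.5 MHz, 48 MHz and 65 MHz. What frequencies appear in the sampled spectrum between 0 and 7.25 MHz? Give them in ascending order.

4.5 MHz, 6.5 MHz, 7 MHz

fs/2 = 7.25 MHz.
22.5 MHz mod fs = 8 MHz.
8 MHz > fs/2 = 7.25 MHz, folds to fs − 8 MHz = 6.5 MHz.
50.5 MHz mod fs = 7 MHz.
7 MHz ≤ fs/2 = 7.25 MHz, appears at 7 MHz.
48 MHz mod fs = 4.5 MHz.
4.5 MHz ≤ fs/2 = 7.25 MHz, appears at 4.5 MHz.
65 MHz mod fs = 7 MHz.
7 MHz ≤ fs/2 = 7.25 MHz, appears at 7 MHz.
Distinct values: {4.5 MHz, 6.5 MHz, 7 MHz}.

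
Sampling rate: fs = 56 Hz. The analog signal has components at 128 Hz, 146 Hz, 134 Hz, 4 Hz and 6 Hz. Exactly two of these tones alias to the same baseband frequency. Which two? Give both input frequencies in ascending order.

134 Hz, 146 Hz

fs/2 = 28 Hz.
128 Hz mod fs = 16 Hz.
16 Hz ≤ fs/2 = 28 Hz, appears at 16 Hz.
146 Hz mod fs = 34 Hz.
34 Hz > fs/2 = 28 Hz, folds to fs − 34 Hz = 22 Hz.
134 Hz mod fs = 22 Hz.
22 Hz ≤ fs/2 = 28 Hz, appears at 22 Hz.
4 Hz ≤ fs/2 = 28 Hz, passes unchanged.
6 Hz ≤ fs/2 = 28 Hz, passes unchanged.
134 Hz and 146 Hz both map to 22 Hz.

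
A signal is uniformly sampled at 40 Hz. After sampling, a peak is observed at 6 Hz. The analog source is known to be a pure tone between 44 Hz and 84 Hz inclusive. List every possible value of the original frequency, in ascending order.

Frequencies that alias to 6 Hz are k·fs ± 6 Hz for integer k ≥ 0.
k=0: 6 Hz.
k=1: 34 Hz, 46 Hz.
k=2: 74 Hz, 86 Hz.
k=3: 114 Hz, 126 Hz.
Within [44 Hz, 84 Hz]: 46 Hz, 74 Hz.

46 Hz, 74 Hz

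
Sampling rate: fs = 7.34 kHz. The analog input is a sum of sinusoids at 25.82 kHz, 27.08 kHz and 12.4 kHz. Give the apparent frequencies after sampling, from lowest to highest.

fs/2 = 3.67 kHz.
25.82 kHz mod fs = 3.8 kHz.
3.8 kHz > fs/2 = 3.67 kHz, folds to fs − 3.8 kHz = 3.54 kHz.
27.08 kHz mod fs = 5.06 kHz.
5.06 kHz > fs/2 = 3.67 kHz, folds to fs − 5.06 kHz = 2.28 kHz.
12.4 kHz mod fs = 5.06 kHz.
5.06 kHz > fs/2 = 3.67 kHz, folds to fs − 5.06 kHz = 2.28 kHz.
Distinct values: {2.28 kHz, 3.54 kHz}.

2.28 kHz, 3.54 kHz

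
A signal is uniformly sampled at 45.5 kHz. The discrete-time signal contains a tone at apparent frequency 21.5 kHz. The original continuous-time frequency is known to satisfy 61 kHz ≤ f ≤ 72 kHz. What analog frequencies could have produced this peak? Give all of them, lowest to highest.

Frequencies that alias to 21.5 kHz are k·fs ± 21.5 kHz for integer k ≥ 0.
k=0: 21.5 kHz.
k=1: 24 kHz, 67 kHz.
k=2: 69.5 kHz, 112.5 kHz.
k=3: 115 kHz, 158 kHz.
Within [61 kHz, 72 kHz]: 67 kHz, 69.5 kHz.

67 kHz, 69.5 kHz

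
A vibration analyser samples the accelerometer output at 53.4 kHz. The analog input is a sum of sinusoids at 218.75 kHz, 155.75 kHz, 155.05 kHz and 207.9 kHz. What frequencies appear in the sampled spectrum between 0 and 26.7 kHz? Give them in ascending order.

fs/2 = 26.7 kHz.
218.75 kHz mod fs = 5.15 kHz.
5.15 kHz ≤ fs/2 = 26.7 kHz, appears at 5.15 kHz.
155.75 kHz mod fs = 48.95 kHz.
48.95 kHz > fs/2 = 26.7 kHz, folds to fs − 48.95 kHz = 4.45 kHz.
155.05 kHz mod fs = 48.25 kHz.
48.25 kHz > fs/2 = 26.7 kHz, folds to fs − 48.25 kHz = 5.15 kHz.
207.9 kHz mod fs = 47.7 kHz.
47.7 kHz > fs/2 = 26.7 kHz, folds to fs − 47.7 kHz = 5.7 kHz.
Distinct values: {4.45 kHz, 5.15 kHz, 5.7 kHz}.

4.45 kHz, 5.15 kHz, 5.7 kHz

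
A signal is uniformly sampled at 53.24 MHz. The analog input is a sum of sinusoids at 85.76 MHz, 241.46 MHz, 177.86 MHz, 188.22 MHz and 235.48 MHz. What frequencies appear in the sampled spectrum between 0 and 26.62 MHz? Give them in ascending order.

18.14 MHz, 20.72 MHz, 22.52 MHz, 24.74 MHz

fs/2 = 26.62 MHz.
85.76 MHz mod fs = 32.52 MHz.
32.52 MHz > fs/2 = 26.62 MHz, folds to fs − 32.52 MHz = 20.72 MHz.
241.46 MHz mod fs = 28.5 MHz.
28.5 MHz > fs/2 = 26.62 MHz, folds to fs − 28.5 MHz = 24.74 MHz.
177.86 MHz mod fs = 18.14 MHz.
18.14 MHz ≤ fs/2 = 26.62 MHz, appears at 18.14 MHz.
188.22 MHz mod fs = 28.5 MHz.
28.5 MHz > fs/2 = 26.62 MHz, folds to fs − 28.5 MHz = 24.74 MHz.
235.48 MHz mod fs = 22.52 MHz.
22.52 MHz ≤ fs/2 = 26.62 MHz, appears at 22.52 MHz.
Distinct values: {18.14 MHz, 20.72 MHz, 22.52 MHz, 24.74 MHz}.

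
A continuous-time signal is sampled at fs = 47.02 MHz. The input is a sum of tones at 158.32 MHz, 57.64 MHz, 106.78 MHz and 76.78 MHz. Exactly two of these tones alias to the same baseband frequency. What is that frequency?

17.26 MHz

fs/2 = 23.51 MHz.
158.32 MHz mod fs = 17.26 MHz.
17.26 MHz ≤ fs/2 = 23.51 MHz, appears at 17.26 MHz.
57.64 MHz mod fs = 10.62 MHz.
10.62 MHz ≤ fs/2 = 23.51 MHz, appears at 10.62 MHz.
106.78 MHz mod fs = 12.74 MHz.
12.74 MHz ≤ fs/2 = 23.51 MHz, appears at 12.74 MHz.
76.78 MHz mod fs = 29.76 MHz.
29.76 MHz > fs/2 = 23.51 MHz, folds to fs − 29.76 MHz = 17.26 MHz.
76.78 MHz and 158.32 MHz both map to 17.26 MHz.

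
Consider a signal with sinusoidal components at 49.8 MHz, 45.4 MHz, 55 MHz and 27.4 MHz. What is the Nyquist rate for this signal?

Highest-frequency component: 55 MHz.
Nyquist rate = 2 × 55 MHz = 110 MHz.

110 MHz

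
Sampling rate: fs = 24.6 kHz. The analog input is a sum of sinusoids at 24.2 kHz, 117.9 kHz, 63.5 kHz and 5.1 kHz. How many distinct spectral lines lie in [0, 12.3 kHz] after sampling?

fs/2 = 12.3 kHz.
24.2 kHz > fs/2 = 12.3 kHz, folds to fs − 24.2 kHz = 0.4 kHz.
117.9 kHz mod fs = 19.5 kHz.
19.5 kHz > fs/2 = 12.3 kHz, folds to fs − 19.5 kHz = 5.1 kHz.
63.5 kHz mod fs = 14.3 kHz.
14.3 kHz > fs/2 = 12.3 kHz, folds to fs − 14.3 kHz = 10.3 kHz.
5.1 kHz ≤ fs/2 = 12.3 kHz, passes unchanged.
Distinct values: {0.4 kHz, 5.1 kHz, 10.3 kHz} → 3.

3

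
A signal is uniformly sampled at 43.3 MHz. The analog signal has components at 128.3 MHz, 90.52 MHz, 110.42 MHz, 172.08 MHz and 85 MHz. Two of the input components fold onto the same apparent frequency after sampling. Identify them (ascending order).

85 MHz, 128.3 MHz

fs/2 = 21.65 MHz.
128.3 MHz mod fs = 41.7 MHz.
41.7 MHz > fs/2 = 21.65 MHz, folds to fs − 41.7 MHz = 1.6 MHz.
90.52 MHz mod fs = 3.92 MHz.
3.92 MHz ≤ fs/2 = 21.65 MHz, appears at 3.92 MHz.
110.42 MHz mod fs = 23.82 MHz.
23.82 MHz > fs/2 = 21.65 MHz, folds to fs − 23.82 MHz = 19.48 MHz.
172.08 MHz mod fs = 42.18 MHz.
42.18 MHz > fs/2 = 21.65 MHz, folds to fs − 42.18 MHz = 1.12 MHz.
85 MHz mod fs = 41.7 MHz.
41.7 MHz > fs/2 = 21.65 MHz, folds to fs − 41.7 MHz = 1.6 MHz.
85 MHz and 128.3 MHz both map to 1.6 MHz.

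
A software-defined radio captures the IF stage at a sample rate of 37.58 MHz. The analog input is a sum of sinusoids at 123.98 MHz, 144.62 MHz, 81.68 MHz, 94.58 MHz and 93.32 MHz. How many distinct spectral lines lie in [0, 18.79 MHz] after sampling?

fs/2 = 18.79 MHz.
123.98 MHz mod fs = 11.24 MHz.
11.24 MHz ≤ fs/2 = 18.79 MHz, appears at 11.24 MHz.
144.62 MHz mod fs = 31.88 MHz.
31.88 MHz > fs/2 = 18.79 MHz, folds to fs − 31.88 MHz = 5.7 MHz.
81.68 MHz mod fs = 6.52 MHz.
6.52 MHz ≤ fs/2 = 18.79 MHz, appears at 6.52 MHz.
94.58 MHz mod fs = 19.42 MHz.
19.42 MHz > fs/2 = 18.79 MHz, folds to fs − 19.42 MHz = 18.16 MHz.
93.32 MHz mod fs = 18.16 MHz.
18.16 MHz ≤ fs/2 = 18.79 MHz, appears at 18.16 MHz.
Distinct values: {5.7 MHz, 6.52 MHz, 11.24 MHz, 18.16 MHz} → 4.

4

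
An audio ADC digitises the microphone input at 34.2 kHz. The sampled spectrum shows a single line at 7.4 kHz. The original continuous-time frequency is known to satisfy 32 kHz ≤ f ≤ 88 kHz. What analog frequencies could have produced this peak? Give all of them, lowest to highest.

Frequencies that alias to 7.4 kHz are k·fs ± 7.4 kHz for integer k ≥ 0.
k=0: 7.4 kHz.
k=1: 26.8 kHz, 41.6 kHz.
k=2: 61 kHz, 75.8 kHz.
k=3: 95.2 kHz, 110 kHz.
Within [32 kHz, 88 kHz]: 41.6 kHz, 61 kHz, 75.8 kHz.

41.6 kHz, 61 kHz, 75.8 kHz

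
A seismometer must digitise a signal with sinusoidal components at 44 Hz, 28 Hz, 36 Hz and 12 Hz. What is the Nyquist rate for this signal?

88 Hz

Highest-frequency component: 44 Hz.
Nyquist rate = 2 × 44 Hz = 88 Hz.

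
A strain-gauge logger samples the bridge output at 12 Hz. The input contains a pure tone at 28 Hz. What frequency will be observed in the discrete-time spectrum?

4 Hz

28 Hz mod fs = 4 Hz.
4 Hz ≤ fs/2 = 6 Hz, appears at 4 Hz.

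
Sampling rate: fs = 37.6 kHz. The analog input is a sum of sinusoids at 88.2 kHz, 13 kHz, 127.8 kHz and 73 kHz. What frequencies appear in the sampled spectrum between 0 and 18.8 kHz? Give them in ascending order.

fs/2 = 18.8 kHz.
88.2 kHz mod fs = 13 kHz.
13 kHz ≤ fs/2 = 18.8 kHz, appears at 13 kHz.
13 kHz ≤ fs/2 = 18.8 kHz, passes unchanged.
127.8 kHz mod fs = 15 kHz.
15 kHz ≤ fs/2 = 18.8 kHz, appears at 15 kHz.
73 kHz mod fs = 35.4 kHz.
35.4 kHz > fs/2 = 18.8 kHz, folds to fs − 35.4 kHz = 2.2 kHz.
Distinct values: {2.2 kHz, 13 kHz, 15 kHz}.

2.2 kHz, 13 kHz, 15 kHz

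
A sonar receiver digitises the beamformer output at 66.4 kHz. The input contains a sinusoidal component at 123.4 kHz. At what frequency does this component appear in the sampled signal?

9.4 kHz

123.4 kHz mod fs = 57 kHz.
57 kHz > fs/2 = 33.2 kHz, folds to fs − 57 kHz = 9.4 kHz.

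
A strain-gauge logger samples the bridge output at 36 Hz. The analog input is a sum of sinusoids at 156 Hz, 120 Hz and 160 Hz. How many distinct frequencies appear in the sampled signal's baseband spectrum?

2

fs/2 = 18 Hz.
156 Hz mod fs = 12 Hz.
12 Hz ≤ fs/2 = 18 Hz, appears at 12 Hz.
120 Hz mod fs = 12 Hz.
12 Hz ≤ fs/2 = 18 Hz, appears at 12 Hz.
160 Hz mod fs = 16 Hz.
16 Hz ≤ fs/2 = 18 Hz, appears at 16 Hz.
Distinct values: {12 Hz, 16 Hz} → 2.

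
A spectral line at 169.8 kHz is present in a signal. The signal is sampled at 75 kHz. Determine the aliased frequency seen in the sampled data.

19.8 kHz

169.8 kHz mod fs = 19.8 kHz.
19.8 kHz ≤ fs/2 = 37.5 kHz, appears at 19.8 kHz.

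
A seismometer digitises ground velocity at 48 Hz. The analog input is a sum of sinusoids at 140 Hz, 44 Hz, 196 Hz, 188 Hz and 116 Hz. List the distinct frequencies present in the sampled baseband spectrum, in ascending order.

fs/2 = 24 Hz.
140 Hz mod fs = 44 Hz.
44 Hz > fs/2 = 24 Hz, folds to fs − 44 Hz = 4 Hz.
44 Hz > fs/2 = 24 Hz, folds to fs − 44 Hz = 4 Hz.
196 Hz mod fs = 4 Hz.
4 Hz ≤ fs/2 = 24 Hz, appears at 4 Hz.
188 Hz mod fs = 44 Hz.
44 Hz > fs/2 = 24 Hz, folds to fs − 44 Hz = 4 Hz.
116 Hz mod fs = 20 Hz.
20 Hz ≤ fs/2 = 24 Hz, appears at 20 Hz.
Distinct values: {4 Hz, 20 Hz}.

4 Hz, 20 Hz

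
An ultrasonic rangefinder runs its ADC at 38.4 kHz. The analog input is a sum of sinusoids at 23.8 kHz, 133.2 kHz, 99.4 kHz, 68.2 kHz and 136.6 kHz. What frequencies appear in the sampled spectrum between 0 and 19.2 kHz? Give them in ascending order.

8.6 kHz, 14.6 kHz, 15.8 kHz, 17 kHz, 18 kHz

fs/2 = 19.2 kHz.
23.8 kHz > fs/2 = 19.2 kHz, folds to fs − 23.8 kHz = 14.6 kHz.
133.2 kHz mod fs = 18 kHz.
18 kHz ≤ fs/2 = 19.2 kHz, appears at 18 kHz.
99.4 kHz mod fs = 22.6 kHz.
22.6 kHz > fs/2 = 19.2 kHz, folds to fs − 22.6 kHz = 15.8 kHz.
68.2 kHz mod fs = 29.8 kHz.
29.8 kHz > fs/2 = 19.2 kHz, folds to fs − 29.8 kHz = 8.6 kHz.
136.6 kHz mod fs = 21.4 kHz.
21.4 kHz > fs/2 = 19.2 kHz, folds to fs − 21.4 kHz = 17 kHz.
Distinct values: {8.6 kHz, 14.6 kHz, 15.8 kHz, 17 kHz, 18 kHz}.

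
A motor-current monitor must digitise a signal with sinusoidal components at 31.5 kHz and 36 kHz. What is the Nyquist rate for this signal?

72 kHz

Highest-frequency component: 36 kHz.
Nyquist rate = 2 × 36 kHz = 72 kHz.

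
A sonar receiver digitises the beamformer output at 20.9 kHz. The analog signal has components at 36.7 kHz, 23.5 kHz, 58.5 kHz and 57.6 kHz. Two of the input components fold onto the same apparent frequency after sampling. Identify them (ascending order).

36.7 kHz, 57.6 kHz

fs/2 = 10.45 kHz.
36.7 kHz mod fs = 15.8 kHz.
15.8 kHz > fs/2 = 10.45 kHz, folds to fs − 15.8 kHz = 5.1 kHz.
23.5 kHz mod fs = 2.6 kHz.
2.6 kHz ≤ fs/2 = 10.45 kHz, appears at 2.6 kHz.
58.5 kHz mod fs = 16.7 kHz.
16.7 kHz > fs/2 = 10.45 kHz, folds to fs − 16.7 kHz = 4.2 kHz.
57.6 kHz mod fs = 15.8 kHz.
15.8 kHz > fs/2 = 10.45 kHz, folds to fs − 15.8 kHz = 5.1 kHz.
36.7 kHz and 57.6 kHz both map to 5.1 kHz.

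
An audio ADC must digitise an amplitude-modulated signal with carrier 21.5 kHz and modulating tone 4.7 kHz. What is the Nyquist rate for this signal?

52.4 kHz

AM sidebands sit at fc ± fm = 16.8 kHz and 26.2 kHz.
Highest-frequency component: 26.2 kHz.
Nyquist rate = 2 × 26.2 kHz = 52.4 kHz.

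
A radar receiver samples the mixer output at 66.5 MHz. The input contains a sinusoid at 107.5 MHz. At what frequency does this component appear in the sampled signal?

25.5 MHz

107.5 MHz mod fs = 41 MHz.
41 MHz > fs/2 = 33.25 MHz, folds to fs − 41 MHz = 25.5 MHz.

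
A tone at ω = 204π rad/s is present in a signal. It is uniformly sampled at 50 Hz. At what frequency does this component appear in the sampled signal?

2 Hz

ω = 204π rad/s → f = ω/(2π) = 102 Hz.
102 Hz mod fs = 2 Hz.
2 Hz ≤ fs/2 = 25 Hz, appears at 2 Hz.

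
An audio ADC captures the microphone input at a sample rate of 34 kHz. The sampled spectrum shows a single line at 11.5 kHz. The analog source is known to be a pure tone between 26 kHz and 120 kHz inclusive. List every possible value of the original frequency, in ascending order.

45.5 kHz, 56.5 kHz, 79.5 kHz, 90.5 kHz, 113.5 kHz

Frequencies that alias to 11.5 kHz are k·fs ± 11.5 kHz for integer k ≥ 0.
k=0: 11.5 kHz.
k=1: 22.5 kHz, 45.5 kHz.
k=2: 56.5 kHz, 79.5 kHz.
k=3: 90.5 kHz, 113.5 kHz.
k=4: 124.5 kHz, 147.5 kHz.
Within [26 kHz, 120 kHz]: 45.5 kHz, 56.5 kHz, 79.5 kHz, 90.5 kHz, 113.5 kHz.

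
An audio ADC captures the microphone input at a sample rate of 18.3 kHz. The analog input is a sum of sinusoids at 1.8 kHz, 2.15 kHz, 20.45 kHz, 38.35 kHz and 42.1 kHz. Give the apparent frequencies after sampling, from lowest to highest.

1.75 kHz, 1.8 kHz, 2.15 kHz, 5.5 kHz

fs/2 = 9.15 kHz.
1.8 kHz ≤ fs/2 = 9.15 kHz, passes unchanged.
2.15 kHz ≤ fs/2 = 9.15 kHz, passes unchanged.
20.45 kHz mod fs = 2.15 kHz.
2.15 kHz ≤ fs/2 = 9.15 kHz, appears at 2.15 kHz.
38.35 kHz mod fs = 1.75 kHz.
1.75 kHz ≤ fs/2 = 9.15 kHz, appears at 1.75 kHz.
42.1 kHz mod fs = 5.5 kHz.
5.5 kHz ≤ fs/2 = 9.15 kHz, appears at 5.5 kHz.
Distinct values: {1.75 kHz, 1.8 kHz, 2.15 kHz, 5.5 kHz}.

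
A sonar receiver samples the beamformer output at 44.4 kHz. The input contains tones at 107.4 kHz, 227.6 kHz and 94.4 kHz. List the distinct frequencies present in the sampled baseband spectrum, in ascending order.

fs/2 = 22.2 kHz.
107.4 kHz mod fs = 18.6 kHz.
18.6 kHz ≤ fs/2 = 22.2 kHz, appears at 18.6 kHz.
227.6 kHz mod fs = 5.6 kHz.
5.6 kHz ≤ fs/2 = 22.2 kHz, appears at 5.6 kHz.
94.4 kHz mod fs = 5.6 kHz.
5.6 kHz ≤ fs/2 = 22.2 kHz, appears at 5.6 kHz.
Distinct values: {5.6 kHz, 18.6 kHz}.

5.6 kHz, 18.6 kHz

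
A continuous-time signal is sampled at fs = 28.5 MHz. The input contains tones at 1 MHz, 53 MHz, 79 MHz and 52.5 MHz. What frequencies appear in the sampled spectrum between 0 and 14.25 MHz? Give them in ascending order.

fs/2 = 14.25 MHz.
1 MHz ≤ fs/2 = 14.25 MHz, passes unchanged.
53 MHz mod fs = 24.5 MHz.
24.5 MHz > fs/2 = 14.25 MHz, folds to fs − 24.5 MHz = 4 MHz.
79 MHz mod fs = 22 MHz.
22 MHz > fs/2 = 14.25 MHz, folds to fs − 22 MHz = 6.5 MHz.
52.5 MHz mod fs = 24 MHz.
24 MHz > fs/2 = 14.25 MHz, folds to fs − 24 MHz = 4.5 MHz.
Distinct values: {1 MHz, 4 MHz, 4.5 MHz, 6.5 MHz}.

1 MHz, 4 MHz, 4.5 MHz, 6.5 MHz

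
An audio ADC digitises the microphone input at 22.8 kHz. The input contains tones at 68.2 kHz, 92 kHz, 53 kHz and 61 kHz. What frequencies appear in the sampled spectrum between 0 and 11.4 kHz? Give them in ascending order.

0.2 kHz, 0.8 kHz, 7.4 kHz

fs/2 = 11.4 kHz.
68.2 kHz mod fs = 22.6 kHz.
22.6 kHz > fs/2 = 11.4 kHz, folds to fs − 22.6 kHz = 0.2 kHz.
92 kHz mod fs = 0.8 kHz.
0.8 kHz ≤ fs/2 = 11.4 kHz, appears at 0.8 kHz.
53 kHz mod fs = 7.4 kHz.
7.4 kHz ≤ fs/2 = 11.4 kHz, appears at 7.4 kHz.
61 kHz mod fs = 15.4 kHz.
15.4 kHz > fs/2 = 11.4 kHz, folds to fs − 15.4 kHz = 7.4 kHz.
Distinct values: {0.2 kHz, 0.8 kHz, 7.4 kHz}.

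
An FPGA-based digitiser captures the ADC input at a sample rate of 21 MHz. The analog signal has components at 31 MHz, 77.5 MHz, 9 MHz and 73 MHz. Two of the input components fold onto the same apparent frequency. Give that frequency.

10 MHz

fs/2 = 10.5 MHz.
31 MHz mod fs = 10 MHz.
10 MHz ≤ fs/2 = 10.5 MHz, appears at 10 MHz.
77.5 MHz mod fs = 14.5 MHz.
14.5 MHz > fs/2 = 10.5 MHz, folds to fs − 14.5 MHz = 6.5 MHz.
9 MHz ≤ fs/2 = 10.5 MHz, passes unchanged.
73 MHz mod fs = 10 MHz.
10 MHz ≤ fs/2 = 10.5 MHz, appears at 10 MHz.
31 MHz and 73 MHz both map to 10 MHz.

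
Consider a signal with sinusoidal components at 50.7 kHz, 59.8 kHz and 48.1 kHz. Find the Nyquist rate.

119.6 kHz

Highest-frequency component: 59.8 kHz.
Nyquist rate = 2 × 59.8 kHz = 119.6 kHz.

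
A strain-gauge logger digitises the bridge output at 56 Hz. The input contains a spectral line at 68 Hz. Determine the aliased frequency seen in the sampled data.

12 Hz

68 Hz mod fs = 12 Hz.
12 Hz ≤ fs/2 = 28 Hz, appears at 12 Hz.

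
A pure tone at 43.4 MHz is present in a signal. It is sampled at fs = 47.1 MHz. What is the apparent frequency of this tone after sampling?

43.4 MHz > fs/2 = 23.55 MHz, folds to fs − 43.4 MHz = 3.7 MHz.

3.7 MHz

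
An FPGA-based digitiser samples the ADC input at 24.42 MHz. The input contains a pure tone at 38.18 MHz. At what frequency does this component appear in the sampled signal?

10.66 MHz

38.18 MHz mod fs = 13.76 MHz.
13.76 MHz > fs/2 = 12.21 MHz, folds to fs − 13.76 MHz = 10.66 MHz.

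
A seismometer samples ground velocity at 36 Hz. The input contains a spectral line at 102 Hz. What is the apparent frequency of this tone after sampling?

102 Hz mod fs = 30 Hz.
30 Hz > fs/2 = 18 Hz, folds to fs − 30 Hz = 6 Hz.

6 Hz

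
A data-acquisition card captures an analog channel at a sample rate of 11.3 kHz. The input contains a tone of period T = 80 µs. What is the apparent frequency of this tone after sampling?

1.2 kHz

T = 80 µs → f = 1/T = 12.5 kHz.
12.5 kHz mod fs = 1.2 kHz.
1.2 kHz ≤ fs/2 = 5.65 kHz, appears at 1.2 kHz.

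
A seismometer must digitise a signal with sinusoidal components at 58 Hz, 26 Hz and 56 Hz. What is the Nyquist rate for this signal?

Highest-frequency component: 58 Hz.
Nyquist rate = 2 × 58 Hz = 116 Hz.

116 Hz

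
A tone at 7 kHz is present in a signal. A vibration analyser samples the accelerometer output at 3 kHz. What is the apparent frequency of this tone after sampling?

7 kHz mod fs = 1 kHz.
1 kHz ≤ fs/2 = 1.5 kHz, appears at 1 kHz.

1 kHz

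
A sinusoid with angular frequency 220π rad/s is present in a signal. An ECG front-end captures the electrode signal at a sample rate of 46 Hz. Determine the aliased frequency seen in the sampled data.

18 Hz

ω = 220π rad/s → f = ω/(2π) = 110 Hz.
110 Hz mod fs = 18 Hz.
18 Hz ≤ fs/2 = 23 Hz, appears at 18 Hz.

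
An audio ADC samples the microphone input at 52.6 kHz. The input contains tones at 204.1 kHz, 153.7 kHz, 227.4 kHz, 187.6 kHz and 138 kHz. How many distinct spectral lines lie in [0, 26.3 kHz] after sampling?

fs/2 = 26.3 kHz.
204.1 kHz mod fs = 46.3 kHz.
46.3 kHz > fs/2 = 26.3 kHz, folds to fs − 46.3 kHz = 6.3 kHz.
153.7 kHz mod fs = 48.5 kHz.
48.5 kHz > fs/2 = 26.3 kHz, folds to fs − 48.5 kHz = 4.1 kHz.
227.4 kHz mod fs = 17 kHz.
17 kHz ≤ fs/2 = 26.3 kHz, appears at 17 kHz.
187.6 kHz mod fs = 29.8 kHz.
29.8 kHz > fs/2 = 26.3 kHz, folds to fs − 29.8 kHz = 22.8 kHz.
138 kHz mod fs = 32.8 kHz.
32.8 kHz > fs/2 = 26.3 kHz, folds to fs − 32.8 kHz = 19.8 kHz.
Distinct values: {4.1 kHz, 6.3 kHz, 17 kHz, 19.8 kHz, 22.8 kHz} → 5.

5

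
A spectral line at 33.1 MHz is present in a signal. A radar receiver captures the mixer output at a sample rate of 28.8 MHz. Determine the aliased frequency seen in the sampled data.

33.1 MHz mod fs = 4.3 MHz.
4.3 MHz ≤ fs/2 = 14.4 MHz, appears at 4.3 MHz.

4.3 MHz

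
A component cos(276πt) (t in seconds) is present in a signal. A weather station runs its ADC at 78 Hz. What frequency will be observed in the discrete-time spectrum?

ω = 276π rad/s → f = ω/(2π) = 138 Hz.
138 Hz mod fs = 60 Hz.
60 Hz > fs/2 = 39 Hz, folds to fs − 60 Hz = 18 Hz.

18 Hz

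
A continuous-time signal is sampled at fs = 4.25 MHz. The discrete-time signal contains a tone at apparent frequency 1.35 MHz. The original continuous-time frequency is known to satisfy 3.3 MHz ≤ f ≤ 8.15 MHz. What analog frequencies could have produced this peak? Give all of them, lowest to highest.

Frequencies that alias to 1.35 MHz are k·fs ± 1.35 MHz for integer k ≥ 0.
k=0: 1.35 MHz.
k=1: 2.9 MHz, 5.6 MHz.
k=2: 7.15 MHz, 9.85 MHz.
k=3: 11.4 MHz, 14.1 MHz.
Within [3.3 MHz, 8.15 MHz]: 5.6 MHz, 7.15 MHz.

5.6 MHz, 7.15 MHz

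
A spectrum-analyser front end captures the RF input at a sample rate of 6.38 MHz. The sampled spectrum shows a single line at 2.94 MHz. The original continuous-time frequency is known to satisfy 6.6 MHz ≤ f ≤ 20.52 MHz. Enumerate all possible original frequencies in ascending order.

Frequencies that alias to 2.94 MHz are k·fs ± 2.94 MHz for integer k ≥ 0.
k=0: 2.94 MHz.
k=1: 3.44 MHz, 9.32 MHz.
k=2: 9.82 MHz, 15.7 MHz.
k=3: 16.2 MHz, 22.08 MHz.
k=4: 22.58 MHz, 28.46 MHz.
Within [6.6 MHz, 20.52 MHz]: 9.32 MHz, 9.82 MHz, 15.7 MHz, 16.2 MHz.

9.32 MHz, 9.82 MHz, 15.7 MHz, 16.2 MHz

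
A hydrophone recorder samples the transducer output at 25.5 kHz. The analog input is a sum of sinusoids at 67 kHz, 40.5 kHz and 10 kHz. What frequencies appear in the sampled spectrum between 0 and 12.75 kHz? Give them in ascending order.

9.5 kHz, 10 kHz, 10.5 kHz

fs/2 = 12.75 kHz.
67 kHz mod fs = 16 kHz.
16 kHz > fs/2 = 12.75 kHz, folds to fs − 16 kHz = 9.5 kHz.
40.5 kHz mod fs = 15 kHz.
15 kHz > fs/2 = 12.75 kHz, folds to fs − 15 kHz = 10.5 kHz.
10 kHz ≤ fs/2 = 12.75 kHz, passes unchanged.
Distinct values: {9.5 kHz, 10 kHz, 10.5 kHz}.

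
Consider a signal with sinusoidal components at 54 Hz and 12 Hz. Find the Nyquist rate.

Highest-frequency component: 54 Hz.
Nyquist rate = 2 × 54 Hz = 108 Hz.

108 Hz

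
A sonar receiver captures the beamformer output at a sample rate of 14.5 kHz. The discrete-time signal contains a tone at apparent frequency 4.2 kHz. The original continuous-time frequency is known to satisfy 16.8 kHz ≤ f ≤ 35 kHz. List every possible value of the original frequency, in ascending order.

Frequencies that alias to 4.2 kHz are k·fs ± 4.2 kHz for integer k ≥ 0.
k=0: 4.2 kHz.
k=1: 10.3 kHz, 18.7 kHz.
k=2: 24.8 kHz, 33.2 kHz.
k=3: 39.3 kHz, 47.7 kHz.
Within [16.8 kHz, 35 kHz]: 18.7 kHz, 24.8 kHz, 33.2 kHz.

18.7 kHz, 24.8 kHz, 33.2 kHz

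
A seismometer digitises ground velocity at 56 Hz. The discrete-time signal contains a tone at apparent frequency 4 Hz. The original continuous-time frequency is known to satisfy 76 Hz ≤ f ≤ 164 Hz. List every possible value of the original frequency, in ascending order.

Frequencies that alias to 4 Hz are k·fs ± 4 Hz for integer k ≥ 0.
k=0: 4 Hz.
k=1: 52 Hz, 60 Hz.
k=2: 108 Hz, 116 Hz.
k=3: 164 Hz, 172 Hz.
k=4: 220 Hz, 228 Hz.
Within [76 Hz, 164 Hz]: 108 Hz, 116 Hz, 164 Hz.

108 Hz, 116 Hz, 164 Hz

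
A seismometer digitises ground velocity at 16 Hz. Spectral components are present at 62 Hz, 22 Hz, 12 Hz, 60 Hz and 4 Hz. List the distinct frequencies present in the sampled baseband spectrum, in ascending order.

2 Hz, 4 Hz, 6 Hz

fs/2 = 8 Hz.
62 Hz mod fs = 14 Hz.
14 Hz > fs/2 = 8 Hz, folds to fs − 14 Hz = 2 Hz.
22 Hz mod fs = 6 Hz.
6 Hz ≤ fs/2 = 8 Hz, appears at 6 Hz.
12 Hz > fs/2 = 8 Hz, folds to fs − 12 Hz = 4 Hz.
60 Hz mod fs = 12 Hz.
12 Hz > fs/2 = 8 Hz, folds to fs − 12 Hz = 4 Hz.
4 Hz ≤ fs/2 = 8 Hz, passes unchanged.
Distinct values: {2 Hz, 4 Hz, 6 Hz}.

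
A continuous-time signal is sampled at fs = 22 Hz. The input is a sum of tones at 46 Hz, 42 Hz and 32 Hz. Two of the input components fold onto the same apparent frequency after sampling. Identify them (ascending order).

fs/2 = 11 Hz.
46 Hz mod fs = 2 Hz.
2 Hz ≤ fs/2 = 11 Hz, appears at 2 Hz.
42 Hz mod fs = 20 Hz.
20 Hz > fs/2 = 11 Hz, folds to fs − 20 Hz = 2 Hz.
32 Hz mod fs = 10 Hz.
10 Hz ≤ fs/2 = 11 Hz, appears at 10 Hz.
42 Hz and 46 Hz both map to 2 Hz.

42 Hz, 46 Hz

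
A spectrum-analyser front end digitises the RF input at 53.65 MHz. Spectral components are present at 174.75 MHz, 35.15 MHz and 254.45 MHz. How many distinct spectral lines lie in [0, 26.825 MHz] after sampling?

fs/2 = 26.825 MHz.
174.75 MHz mod fs = 13.8 MHz.
13.8 MHz ≤ fs/2 = 26.825 MHz, appears at 13.8 MHz.
35.15 MHz > fs/2 = 26.825 MHz, folds to fs − 35.15 MHz = 18.5 MHz.
254.45 MHz mod fs = 39.85 MHz.
39.85 MHz > fs/2 = 26.825 MHz, folds to fs − 39.85 MHz = 13.8 MHz.
Distinct values: {13.8 MHz, 18.5 MHz} → 2.

2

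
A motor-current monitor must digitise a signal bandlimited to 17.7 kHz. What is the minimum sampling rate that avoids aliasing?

Nyquist rate = 2 × 17.7 kHz = 35.4 kHz.

35.4 kHz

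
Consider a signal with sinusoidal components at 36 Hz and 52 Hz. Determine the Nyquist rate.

104 Hz

Highest-frequency component: 52 Hz.
Nyquist rate = 2 × 52 Hz = 104 Hz.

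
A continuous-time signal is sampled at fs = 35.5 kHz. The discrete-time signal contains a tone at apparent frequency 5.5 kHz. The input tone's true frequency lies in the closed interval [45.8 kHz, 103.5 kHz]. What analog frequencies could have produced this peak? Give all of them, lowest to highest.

Frequencies that alias to 5.5 kHz are k·fs ± 5.5 kHz for integer k ≥ 0.
k=0: 5.5 kHz.
k=1: 30 kHz, 41 kHz.
k=2: 65.5 kHz, 76.5 kHz.
k=3: 101 kHz, 112 kHz.
k=4: 136.5 kHz, 147.5 kHz.
Within [45.8 kHz, 103.5 kHz]: 65.5 kHz, 76.5 kHz, 101 kHz.

65.5 kHz, 76.5 kHz, 101 kHz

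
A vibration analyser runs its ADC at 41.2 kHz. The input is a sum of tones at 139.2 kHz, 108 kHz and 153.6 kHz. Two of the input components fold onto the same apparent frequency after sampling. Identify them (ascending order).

108 kHz, 139.2 kHz

fs/2 = 20.6 kHz.
139.2 kHz mod fs = 15.6 kHz.
15.6 kHz ≤ fs/2 = 20.6 kHz, appears at 15.6 kHz.
108 kHz mod fs = 25.6 kHz.
25.6 kHz > fs/2 = 20.6 kHz, folds to fs − 25.6 kHz = 15.6 kHz.
153.6 kHz mod fs = 30 kHz.
30 kHz > fs/2 = 20.6 kHz, folds to fs − 30 kHz = 11.2 kHz.
108 kHz and 139.2 kHz both map to 15.6 kHz.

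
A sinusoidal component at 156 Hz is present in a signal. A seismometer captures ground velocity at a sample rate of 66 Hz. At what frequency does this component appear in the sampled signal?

156 Hz mod fs = 24 Hz.
24 Hz ≤ fs/2 = 33 Hz, appears at 24 Hz.

24 Hz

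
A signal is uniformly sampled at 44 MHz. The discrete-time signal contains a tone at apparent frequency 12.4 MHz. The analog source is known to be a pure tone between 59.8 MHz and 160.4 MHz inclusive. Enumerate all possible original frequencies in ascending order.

75.6 MHz, 100.4 MHz, 119.6 MHz, 144.4 MHz

Frequencies that alias to 12.4 MHz are k·fs ± 12.4 MHz for integer k ≥ 0.
k=0: 12.4 MHz.
k=1: 31.6 MHz, 56.4 MHz.
k=2: 75.6 MHz, 100.4 MHz.
k=3: 119.6 MHz, 144.4 MHz.
k=4: 163.6 MHz, 188.4 MHz.
Within [59.8 MHz, 160.4 MHz]: 75.6 MHz, 100.4 MHz, 119.6 MHz, 144.4 MHz.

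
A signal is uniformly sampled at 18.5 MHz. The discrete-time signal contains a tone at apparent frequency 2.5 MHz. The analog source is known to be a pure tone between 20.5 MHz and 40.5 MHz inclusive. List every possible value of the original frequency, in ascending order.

21 MHz, 34.5 MHz, 39.5 MHz

Frequencies that alias to 2.5 MHz are k·fs ± 2.5 MHz for integer k ≥ 0.
k=0: 2.5 MHz.
k=1: 16 MHz, 21 MHz.
k=2: 34.5 MHz, 39.5 MHz.
k=3: 53 MHz, 58 MHz.
Within [20.5 MHz, 40.5 MHz]: 21 MHz, 34.5 MHz, 39.5 MHz.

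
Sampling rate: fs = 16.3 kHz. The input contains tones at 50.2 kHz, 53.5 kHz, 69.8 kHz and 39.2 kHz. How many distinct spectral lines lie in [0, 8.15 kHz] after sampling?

3

fs/2 = 8.15 kHz.
50.2 kHz mod fs = 1.3 kHz.
1.3 kHz ≤ fs/2 = 8.15 kHz, appears at 1.3 kHz.
53.5 kHz mod fs = 4.6 kHz.
4.6 kHz ≤ fs/2 = 8.15 kHz, appears at 4.6 kHz.
69.8 kHz mod fs = 4.6 kHz.
4.6 kHz ≤ fs/2 = 8.15 kHz, appears at 4.6 kHz.
39.2 kHz mod fs = 6.6 kHz.
6.6 kHz ≤ fs/2 = 8.15 kHz, appears at 6.6 kHz.
Distinct values: {1.3 kHz, 4.6 kHz, 6.6 kHz} → 3.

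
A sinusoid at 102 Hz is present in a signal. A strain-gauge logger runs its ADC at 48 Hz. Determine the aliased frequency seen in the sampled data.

102 Hz mod fs = 6 Hz.
6 Hz ≤ fs/2 = 24 Hz, appears at 6 Hz.

6 Hz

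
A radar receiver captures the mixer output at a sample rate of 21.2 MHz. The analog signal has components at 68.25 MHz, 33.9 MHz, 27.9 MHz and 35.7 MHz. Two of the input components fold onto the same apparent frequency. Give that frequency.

6.7 MHz

fs/2 = 10.6 MHz.
68.25 MHz mod fs = 4.65 MHz.
4.65 MHz ≤ fs/2 = 10.6 MHz, appears at 4.65 MHz.
33.9 MHz mod fs = 12.7 MHz.
12.7 MHz > fs/2 = 10.6 MHz, folds to fs − 12.7 MHz = 8.5 MHz.
27.9 MHz mod fs = 6.7 MHz.
6.7 MHz ≤ fs/2 = 10.6 MHz, appears at 6.7 MHz.
35.7 MHz mod fs = 14.5 MHz.
14.5 MHz > fs/2 = 10.6 MHz, folds to fs − 14.5 MHz = 6.7 MHz.
27.9 MHz and 35.7 MHz both map to 6.7 MHz.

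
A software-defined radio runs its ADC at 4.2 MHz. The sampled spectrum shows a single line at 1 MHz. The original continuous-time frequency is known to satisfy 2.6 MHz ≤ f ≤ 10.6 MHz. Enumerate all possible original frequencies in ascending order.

Frequencies that alias to 1 MHz are k·fs ± 1 MHz for integer k ≥ 0.
k=0: 1 MHz.
k=1: 3.2 MHz, 5.2 MHz.
k=2: 7.4 MHz, 9.4 MHz.
k=3: 11.6 MHz, 13.6 MHz.
Within [2.6 MHz, 10.6 MHz]: 3.2 MHz, 5.2 MHz, 7.4 MHz, 9.4 MHz.

3.2 MHz, 5.2 MHz, 7.4 MHz, 9.4 MHz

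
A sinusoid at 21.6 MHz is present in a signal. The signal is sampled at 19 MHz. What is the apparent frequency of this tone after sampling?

21.6 MHz mod fs = 2.6 MHz.
2.6 MHz ≤ fs/2 = 9.5 MHz, appears at 2.6 MHz.

2.6 MHz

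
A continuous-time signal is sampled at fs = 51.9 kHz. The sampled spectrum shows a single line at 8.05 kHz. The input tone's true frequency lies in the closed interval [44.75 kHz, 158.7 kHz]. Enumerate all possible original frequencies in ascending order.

Frequencies that alias to 8.05 kHz are k·fs ± 8.05 kHz for integer k ≥ 0.
k=0: 8.05 kHz.
k=1: 43.85 kHz, 59.95 kHz.
k=2: 95.75 kHz, 111.85 kHz.
k=3: 147.65 kHz, 163.75 kHz.
k=4: 199.55 kHz, 215.65 kHz.
Within [44.75 kHz, 158.7 kHz]: 59.95 kHz, 95.75 kHz, 111.85 kHz, 147.65 kHz.

59.95 kHz, 95.75 kHz, 111.85 kHz, 147.65 kHz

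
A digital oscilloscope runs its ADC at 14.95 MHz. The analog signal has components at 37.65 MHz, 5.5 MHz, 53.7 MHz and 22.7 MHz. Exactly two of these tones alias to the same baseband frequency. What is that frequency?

fs/2 = 7.475 MHz.
37.65 MHz mod fs = 7.75 MHz.
7.75 MHz > fs/2 = 7.475 MHz, folds to fs − 7.75 MHz = 7.2 MHz.
5.5 MHz ≤ fs/2 = 7.475 MHz, passes unchanged.
53.7 MHz mod fs = 8.85 MHz.
8.85 MHz > fs/2 = 7.475 MHz, folds to fs − 8.85 MHz = 6.1 MHz.
22.7 MHz mod fs = 7.75 MHz.
7.75 MHz > fs/2 = 7.475 MHz, folds to fs − 7.75 MHz = 7.2 MHz.
22.7 MHz and 37.65 MHz both map to 7.2 MHz.

7.2 MHz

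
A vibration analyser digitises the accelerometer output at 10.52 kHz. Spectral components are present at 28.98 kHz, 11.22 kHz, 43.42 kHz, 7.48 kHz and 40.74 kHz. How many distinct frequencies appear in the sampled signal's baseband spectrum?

4

fs/2 = 5.26 kHz.
28.98 kHz mod fs = 7.94 kHz.
7.94 kHz > fs/2 = 5.26 kHz, folds to fs − 7.94 kHz = 2.58 kHz.
11.22 kHz mod fs = 0.7 kHz.
0.7 kHz ≤ fs/2 = 5.26 kHz, appears at 0.7 kHz.
43.42 kHz mod fs = 1.34 kHz.
1.34 kHz ≤ fs/2 = 5.26 kHz, appears at 1.34 kHz.
7.48 kHz > fs/2 = 5.26 kHz, folds to fs − 7.48 kHz = 3.04 kHz.
40.74 kHz mod fs = 9.18 kHz.
9.18 kHz > fs/2 = 5.26 kHz, folds to fs − 9.18 kHz = 1.34 kHz.
Distinct values: {0.7 kHz, 1.34 kHz, 2.58 kHz, 3.04 kHz} → 4.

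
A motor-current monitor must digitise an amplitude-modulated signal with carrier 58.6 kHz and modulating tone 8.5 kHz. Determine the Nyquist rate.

AM sidebands sit at fc ± fm = 50.1 kHz and 67.1 kHz.
Highest-frequency component: 67.1 kHz.
Nyquist rate = 2 × 67.1 kHz = 134.2 kHz.

134.2 kHz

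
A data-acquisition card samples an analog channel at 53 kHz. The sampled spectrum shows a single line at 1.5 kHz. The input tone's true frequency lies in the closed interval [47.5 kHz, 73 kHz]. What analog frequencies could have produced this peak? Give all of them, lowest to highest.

Frequencies that alias to 1.5 kHz are k·fs ± 1.5 kHz for integer k ≥ 0.
k=0: 1.5 kHz.
k=1: 51.5 kHz, 54.5 kHz.
k=2: 104.5 kHz, 107.5 kHz.
Within [47.5 kHz, 73 kHz]: 51.5 kHz, 54.5 kHz.

51.5 kHz, 54.5 kHz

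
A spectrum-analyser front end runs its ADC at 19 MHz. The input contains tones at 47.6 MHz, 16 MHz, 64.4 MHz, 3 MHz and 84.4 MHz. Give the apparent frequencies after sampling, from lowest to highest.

fs/2 = 9.5 MHz.
47.6 MHz mod fs = 9.6 MHz.
9.6 MHz > fs/2 = 9.5 MHz, folds to fs − 9.6 MHz = 9.4 MHz.
16 MHz > fs/2 = 9.5 MHz, folds to fs − 16 MHz = 3 MHz.
64.4 MHz mod fs = 7.4 MHz.
7.4 MHz ≤ fs/2 = 9.5 MHz, appears at 7.4 MHz.
3 MHz ≤ fs/2 = 9.5 MHz, passes unchanged.
84.4 MHz mod fs = 8.4 MHz.
8.4 MHz ≤ fs/2 = 9.5 MHz, appears at 8.4 MHz.
Distinct values: {3 MHz, 7.4 MHz, 8.4 MHz, 9.4 MHz}.

3 MHz, 7.4 MHz, 8.4 MHz, 9.4 MHz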